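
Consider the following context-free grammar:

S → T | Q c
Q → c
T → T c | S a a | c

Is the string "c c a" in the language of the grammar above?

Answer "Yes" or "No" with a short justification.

No - no valid derivation exists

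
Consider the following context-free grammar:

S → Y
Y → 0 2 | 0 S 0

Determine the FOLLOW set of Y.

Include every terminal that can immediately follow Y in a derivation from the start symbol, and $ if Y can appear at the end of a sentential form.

We compute FOLLOW(Y) using the standard algorithm.
FOLLOW(S) starts with {$}.
FIRST(S) = {0}
FIRST(Y) = {0}
FOLLOW(S) = {$, 0}
FOLLOW(Y) = {$, 0}
Therefore, FOLLOW(Y) = {$, 0}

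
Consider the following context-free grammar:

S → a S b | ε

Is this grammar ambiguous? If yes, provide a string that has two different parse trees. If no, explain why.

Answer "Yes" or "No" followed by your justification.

No - the grammar is unambiguous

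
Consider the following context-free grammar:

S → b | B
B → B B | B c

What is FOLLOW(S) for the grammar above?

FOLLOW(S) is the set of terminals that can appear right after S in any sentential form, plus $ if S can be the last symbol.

We compute FOLLOW(S) using the standard algorithm.
FOLLOW(S) starts with {$}.
FIRST(B) = {}
FIRST(S) = {b}
FOLLOW(B) = {$, c}
FOLLOW(S) = {$}
Therefore, FOLLOW(S) = {$}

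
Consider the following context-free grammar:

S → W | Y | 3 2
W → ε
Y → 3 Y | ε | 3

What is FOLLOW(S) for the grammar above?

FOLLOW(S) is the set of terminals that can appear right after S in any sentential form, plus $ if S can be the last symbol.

We compute FOLLOW(S) using the standard algorithm.
FOLLOW(S) starts with {$}.
FIRST(S) = {3, ε}
FIRST(W) = {ε}
FIRST(Y) = {3, ε}
FOLLOW(S) = {$}
FOLLOW(W) = {$}
FOLLOW(Y) = {$}
Therefore, FOLLOW(S) = {$}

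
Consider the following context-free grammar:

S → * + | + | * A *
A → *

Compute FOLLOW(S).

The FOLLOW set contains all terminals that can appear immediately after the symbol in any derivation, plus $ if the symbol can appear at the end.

We compute FOLLOW(S) using the standard algorithm.
FOLLOW(S) starts with {$}.
FIRST(A) = {*}
FIRST(S) = {*, +}
FOLLOW(A) = {*}
FOLLOW(S) = {$}
Therefore, FOLLOW(S) = {$}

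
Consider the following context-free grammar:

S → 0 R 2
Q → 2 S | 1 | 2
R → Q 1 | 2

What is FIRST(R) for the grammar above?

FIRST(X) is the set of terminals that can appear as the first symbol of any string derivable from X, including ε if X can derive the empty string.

We compute FIRST(R) using the standard algorithm.
FIRST(Q) = {1, 2}
FIRST(R) = {1, 2}
FIRST(S) = {0}
Therefore, FIRST(R) = {1, 2}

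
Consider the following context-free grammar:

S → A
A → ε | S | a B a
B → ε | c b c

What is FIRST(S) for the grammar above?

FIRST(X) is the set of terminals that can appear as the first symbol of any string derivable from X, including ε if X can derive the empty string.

We compute FIRST(S) using the standard algorithm.
FIRST(A) = {a, ε}
FIRST(B) = {c, ε}
FIRST(S) = {a, ε}
Therefore, FIRST(S) = {a, ε}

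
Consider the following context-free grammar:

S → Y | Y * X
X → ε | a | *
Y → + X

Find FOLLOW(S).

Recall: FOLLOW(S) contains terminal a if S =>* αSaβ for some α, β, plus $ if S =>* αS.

We compute FOLLOW(S) using the standard algorithm.
FOLLOW(S) starts with {$}.
FIRST(S) = {+}
FIRST(X) = {*, a, ε}
FIRST(Y) = {+}
FOLLOW(S) = {$}
FOLLOW(X) = {$, *}
FOLLOW(Y) = {$, *}
Therefore, FOLLOW(S) = {$}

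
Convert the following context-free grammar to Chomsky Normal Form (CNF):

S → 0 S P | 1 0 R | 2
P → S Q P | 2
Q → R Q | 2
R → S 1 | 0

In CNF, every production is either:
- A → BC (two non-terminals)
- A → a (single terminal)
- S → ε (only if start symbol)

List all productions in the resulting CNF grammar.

T0 → 0; T1 → 1; S → 2; P → 2; Q → 2; R → 0; S → T0 X0; X0 → S P; S → T1 X1; X1 → T0 R; P → S X2; X2 → Q P; Q → R Q; R → S T1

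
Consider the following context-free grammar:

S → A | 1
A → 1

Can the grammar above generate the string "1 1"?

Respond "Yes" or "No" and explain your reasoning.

No - no valid derivation exists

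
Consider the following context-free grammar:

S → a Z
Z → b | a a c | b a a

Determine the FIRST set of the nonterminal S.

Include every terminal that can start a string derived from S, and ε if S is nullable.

We compute FIRST(S) using the standard algorithm.
FIRST(S) = {a}
FIRST(Z) = {a, b}
Therefore, FIRST(S) = {a}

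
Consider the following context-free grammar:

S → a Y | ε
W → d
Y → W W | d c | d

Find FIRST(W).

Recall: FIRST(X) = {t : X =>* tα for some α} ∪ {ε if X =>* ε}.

We compute FIRST(W) using the standard algorithm.
FIRST(S) = {a, ε}
FIRST(W) = {d}
FIRST(Y) = {d}
Therefore, FIRST(W) = {d}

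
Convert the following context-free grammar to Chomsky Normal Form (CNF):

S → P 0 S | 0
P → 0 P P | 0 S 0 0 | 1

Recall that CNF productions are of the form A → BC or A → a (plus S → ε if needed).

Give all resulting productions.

T0 → 0; S → 0; P → 1; S → P X0; X0 → T0 S; P → T0 X1; X1 → P P; P → T0 X2; X2 → S X3; X3 → T0 T0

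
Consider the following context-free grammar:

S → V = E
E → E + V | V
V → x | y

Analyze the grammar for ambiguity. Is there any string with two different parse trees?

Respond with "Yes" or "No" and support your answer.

No - the grammar is unambiguous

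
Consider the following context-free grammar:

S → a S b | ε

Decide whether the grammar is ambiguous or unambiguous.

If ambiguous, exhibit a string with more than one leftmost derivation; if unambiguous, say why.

Unambiguous - every string in the language has a unique leftmost derivation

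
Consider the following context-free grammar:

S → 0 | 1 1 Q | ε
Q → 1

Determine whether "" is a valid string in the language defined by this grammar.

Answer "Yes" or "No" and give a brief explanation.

Yes - a valid derivation exists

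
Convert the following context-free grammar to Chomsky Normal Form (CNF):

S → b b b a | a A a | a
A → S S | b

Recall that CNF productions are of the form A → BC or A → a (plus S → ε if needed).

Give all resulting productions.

TB → b; TA → a; S → a; A → b; S → TB X0; X0 → TB X1; X1 → TB TA; S → TA X2; X2 → A TA; A → S S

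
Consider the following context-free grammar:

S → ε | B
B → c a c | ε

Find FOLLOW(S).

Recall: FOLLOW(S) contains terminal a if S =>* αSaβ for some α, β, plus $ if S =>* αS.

We compute FOLLOW(S) using the standard algorithm.
FOLLOW(S) starts with {$}.
FIRST(B) = {c, ε}
FIRST(S) = {c, ε}
FOLLOW(B) = {$}
FOLLOW(S) = {$}
Therefore, FOLLOW(S) = {$}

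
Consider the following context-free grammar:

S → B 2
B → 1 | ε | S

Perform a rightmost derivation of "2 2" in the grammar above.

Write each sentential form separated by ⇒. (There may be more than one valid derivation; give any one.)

S ⇒ B 2 ⇒ S 2 ⇒ B 2 2 ⇒ 2 2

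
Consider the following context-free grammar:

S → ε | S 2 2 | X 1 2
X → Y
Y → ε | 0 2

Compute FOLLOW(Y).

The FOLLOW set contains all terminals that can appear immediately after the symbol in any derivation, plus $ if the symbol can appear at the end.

We compute FOLLOW(Y) using the standard algorithm.
FOLLOW(S) starts with {$}.
FIRST(S) = {0, 1, 2, ε}
FIRST(X) = {0, ε}
FIRST(Y) = {0, ε}
FOLLOW(S) = {$, 2}
FOLLOW(X) = {1}
FOLLOW(Y) = {1}
Therefore, FOLLOW(Y) = {1}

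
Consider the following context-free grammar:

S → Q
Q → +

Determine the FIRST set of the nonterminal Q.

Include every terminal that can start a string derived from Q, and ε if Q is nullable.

We compute FIRST(Q) using the standard algorithm.
FIRST(Q) = {+}
FIRST(S) = {+}
Therefore, FIRST(Q) = {+}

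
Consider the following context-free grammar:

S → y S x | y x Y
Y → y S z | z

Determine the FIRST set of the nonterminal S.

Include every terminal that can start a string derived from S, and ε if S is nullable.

We compute FIRST(S) using the standard algorithm.
FIRST(S) = {y}
FIRST(Y) = {y, z}
Therefore, FIRST(S) = {y}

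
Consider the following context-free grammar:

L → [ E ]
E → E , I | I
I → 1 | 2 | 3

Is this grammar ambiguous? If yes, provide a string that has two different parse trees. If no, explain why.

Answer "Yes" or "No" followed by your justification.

No - the grammar is unambiguous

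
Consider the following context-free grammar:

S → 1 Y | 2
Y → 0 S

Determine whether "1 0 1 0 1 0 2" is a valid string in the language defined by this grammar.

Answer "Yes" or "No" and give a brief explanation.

Yes - a valid derivation exists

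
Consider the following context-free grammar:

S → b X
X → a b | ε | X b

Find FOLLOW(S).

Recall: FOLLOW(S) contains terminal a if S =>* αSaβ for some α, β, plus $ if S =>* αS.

We compute FOLLOW(S) using the standard algorithm.
FOLLOW(S) starts with {$}.
FIRST(S) = {b}
FIRST(X) = {a, b, ε}
FOLLOW(S) = {$}
FOLLOW(X) = {$, b}
Therefore, FOLLOW(S) = {$}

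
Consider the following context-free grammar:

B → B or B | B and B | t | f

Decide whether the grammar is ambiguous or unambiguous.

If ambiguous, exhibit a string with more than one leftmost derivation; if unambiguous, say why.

Ambiguous - the string 'f and f or f and f' has two distinct leftmost derivations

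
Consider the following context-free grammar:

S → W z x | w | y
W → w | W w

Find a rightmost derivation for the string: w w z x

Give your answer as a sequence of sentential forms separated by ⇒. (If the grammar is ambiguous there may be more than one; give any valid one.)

S ⇒ W z x ⇒ W w z x ⇒ w w z x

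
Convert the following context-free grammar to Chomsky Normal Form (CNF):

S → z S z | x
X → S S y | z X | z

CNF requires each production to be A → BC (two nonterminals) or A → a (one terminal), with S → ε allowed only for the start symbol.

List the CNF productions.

TZ → z; S → x; TY → y; X → z; S → TZ X0; X0 → S TZ; X → S X1; X1 → S TY; X → TZ X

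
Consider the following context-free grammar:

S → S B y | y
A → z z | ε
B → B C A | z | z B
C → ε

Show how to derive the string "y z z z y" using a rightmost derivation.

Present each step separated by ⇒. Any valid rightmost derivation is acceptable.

S ⇒ S B y ⇒ S z B y ⇒ S z z B y ⇒ S z z z y ⇒ y z z z y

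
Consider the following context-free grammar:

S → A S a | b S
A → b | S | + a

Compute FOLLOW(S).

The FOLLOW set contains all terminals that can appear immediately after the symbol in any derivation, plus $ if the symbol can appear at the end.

We compute FOLLOW(S) using the standard algorithm.
FOLLOW(S) starts with {$}.
FIRST(A) = {+, b}
FIRST(S) = {+, b}
FOLLOW(A) = {+, b}
FOLLOW(S) = {$, +, a, b}
Therefore, FOLLOW(S) = {$, +, a, b}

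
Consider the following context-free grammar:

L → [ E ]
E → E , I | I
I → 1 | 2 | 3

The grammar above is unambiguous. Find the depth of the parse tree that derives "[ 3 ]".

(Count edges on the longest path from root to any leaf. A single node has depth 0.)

3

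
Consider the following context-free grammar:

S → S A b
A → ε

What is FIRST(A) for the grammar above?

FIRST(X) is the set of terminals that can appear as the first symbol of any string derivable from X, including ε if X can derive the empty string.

We compute FIRST(A) using the standard algorithm.
FIRST(A) = {ε}
FIRST(S) = {}
Therefore, FIRST(A) = {ε}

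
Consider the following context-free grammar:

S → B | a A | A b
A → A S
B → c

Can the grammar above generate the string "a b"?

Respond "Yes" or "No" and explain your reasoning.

No - no valid derivation exists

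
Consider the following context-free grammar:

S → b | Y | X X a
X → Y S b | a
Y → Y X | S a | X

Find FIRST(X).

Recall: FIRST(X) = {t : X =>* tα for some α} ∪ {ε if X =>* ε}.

We compute FIRST(X) using the standard algorithm.
FIRST(S) = {a, b}
FIRST(X) = {a, b}
FIRST(Y) = {a, b}
Therefore, FIRST(X) = {a, b}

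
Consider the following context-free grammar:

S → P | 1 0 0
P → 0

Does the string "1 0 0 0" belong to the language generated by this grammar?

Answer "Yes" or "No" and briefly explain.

No - no valid derivation exists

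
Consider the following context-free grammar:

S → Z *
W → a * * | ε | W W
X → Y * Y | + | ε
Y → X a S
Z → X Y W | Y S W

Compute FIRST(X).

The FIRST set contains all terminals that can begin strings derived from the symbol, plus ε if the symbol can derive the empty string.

We compute FIRST(X) using the standard algorithm.
FIRST(S) = {+, a}
FIRST(W) = {a, ε}
FIRST(X) = {+, a, ε}
FIRST(Y) = {+, a}
FIRST(Z) = {+, a}
Therefore, FIRST(X) = {+, a, ε}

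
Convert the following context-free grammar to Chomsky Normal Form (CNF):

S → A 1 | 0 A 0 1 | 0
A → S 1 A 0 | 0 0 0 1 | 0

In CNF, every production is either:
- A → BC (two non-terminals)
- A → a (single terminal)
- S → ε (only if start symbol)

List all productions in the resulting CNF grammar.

T1 → 1; T0 → 0; S → 0; A → 0; S → A T1; S → T0 X0; X0 → A X1; X1 → T0 T1; A → S X2; X2 → T1 X3; X3 → A T0; A → T0 X4; X4 → T0 X5; X5 → T0 T1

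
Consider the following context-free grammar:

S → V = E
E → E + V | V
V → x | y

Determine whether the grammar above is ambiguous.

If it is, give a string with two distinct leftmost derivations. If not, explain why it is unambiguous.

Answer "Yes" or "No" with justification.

No - the grammar is unambiguous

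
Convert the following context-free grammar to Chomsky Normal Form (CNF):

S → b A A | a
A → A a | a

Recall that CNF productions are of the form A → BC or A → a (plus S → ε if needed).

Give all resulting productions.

TB → b; S → a; TA → a; A → a; S → TB X0; X0 → A A; A → A TA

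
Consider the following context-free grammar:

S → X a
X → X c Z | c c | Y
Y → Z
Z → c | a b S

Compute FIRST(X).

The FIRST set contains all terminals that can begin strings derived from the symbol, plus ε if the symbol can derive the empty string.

We compute FIRST(X) using the standard algorithm.
FIRST(S) = {a, c}
FIRST(X) = {a, c}
FIRST(Y) = {a, c}
FIRST(Z) = {a, c}
Therefore, FIRST(X) = {a, c}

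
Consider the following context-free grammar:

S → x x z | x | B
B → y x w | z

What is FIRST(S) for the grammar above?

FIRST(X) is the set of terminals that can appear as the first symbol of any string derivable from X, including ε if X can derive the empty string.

We compute FIRST(S) using the standard algorithm.
FIRST(B) = {y, z}
FIRST(S) = {x, y, z}
Therefore, FIRST(S) = {x, y, z}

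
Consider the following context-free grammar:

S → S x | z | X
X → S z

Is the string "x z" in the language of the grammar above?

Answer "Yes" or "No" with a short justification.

No - no valid derivation exists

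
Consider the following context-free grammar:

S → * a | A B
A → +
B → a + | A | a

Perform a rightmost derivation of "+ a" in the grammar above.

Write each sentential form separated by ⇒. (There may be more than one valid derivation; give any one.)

S ⇒ A B ⇒ A a ⇒ + a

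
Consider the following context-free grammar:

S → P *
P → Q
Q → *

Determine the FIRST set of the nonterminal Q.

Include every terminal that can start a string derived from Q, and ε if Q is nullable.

We compute FIRST(Q) using the standard algorithm.
FIRST(P) = {*}
FIRST(Q) = {*}
FIRST(S) = {*}
Therefore, FIRST(Q) = {*}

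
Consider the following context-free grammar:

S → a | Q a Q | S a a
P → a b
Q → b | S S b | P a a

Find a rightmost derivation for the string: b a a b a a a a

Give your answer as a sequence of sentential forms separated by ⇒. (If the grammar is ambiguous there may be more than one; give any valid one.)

S ⇒ S a a ⇒ Q a Q a a ⇒ Q a P a a a a ⇒ Q a a b a a a a ⇒ b a a b a a a a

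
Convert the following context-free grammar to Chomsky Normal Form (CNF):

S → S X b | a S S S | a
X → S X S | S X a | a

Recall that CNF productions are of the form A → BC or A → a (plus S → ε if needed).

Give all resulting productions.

TB → b; TA → a; S → a; X → a; S → S X0; X0 → X TB; S → TA X1; X1 → S X2; X2 → S S; X → S X3; X3 → X S; X → S X4; X4 → X TA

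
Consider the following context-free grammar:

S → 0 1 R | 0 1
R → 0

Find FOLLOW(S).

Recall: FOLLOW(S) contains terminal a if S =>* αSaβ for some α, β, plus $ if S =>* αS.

We compute FOLLOW(S) using the standard algorithm.
FOLLOW(S) starts with {$}.
FIRST(R) = {0}
FIRST(S) = {0}
FOLLOW(R) = {$}
FOLLOW(S) = {$}
Therefore, FOLLOW(S) = {$}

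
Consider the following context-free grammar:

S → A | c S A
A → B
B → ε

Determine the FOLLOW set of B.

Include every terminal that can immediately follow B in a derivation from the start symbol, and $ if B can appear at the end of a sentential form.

We compute FOLLOW(B) using the standard algorithm.
FOLLOW(S) starts with {$}.
FIRST(A) = {ε}
FIRST(B) = {ε}
FIRST(S) = {c, ε}
FOLLOW(A) = {$}
FOLLOW(B) = {$}
FOLLOW(S) = {$}
Therefore, FOLLOW(B) = {$}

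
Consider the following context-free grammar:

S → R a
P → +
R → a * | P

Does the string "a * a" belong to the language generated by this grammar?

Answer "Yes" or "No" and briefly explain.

Yes - a valid derivation exists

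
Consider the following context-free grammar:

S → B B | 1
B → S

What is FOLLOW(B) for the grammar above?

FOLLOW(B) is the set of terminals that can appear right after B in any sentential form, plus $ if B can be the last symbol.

We compute FOLLOW(B) using the standard algorithm.
FOLLOW(S) starts with {$}.
FIRST(B) = {1}
FIRST(S) = {1}
FOLLOW(B) = {$, 1}
FOLLOW(S) = {$, 1}
Therefore, FOLLOW(B) = {$, 1}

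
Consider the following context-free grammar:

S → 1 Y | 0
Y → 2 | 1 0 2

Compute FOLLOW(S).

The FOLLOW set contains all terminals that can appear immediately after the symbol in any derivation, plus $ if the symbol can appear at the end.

We compute FOLLOW(S) using the standard algorithm.
FOLLOW(S) starts with {$}.
FIRST(S) = {0, 1}
FIRST(Y) = {1, 2}
FOLLOW(S) = {$}
FOLLOW(Y) = {$}
Therefore, FOLLOW(S) = {$}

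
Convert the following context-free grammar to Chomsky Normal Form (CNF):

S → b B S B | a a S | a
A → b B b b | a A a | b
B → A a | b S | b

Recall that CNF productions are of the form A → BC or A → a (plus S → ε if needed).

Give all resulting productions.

TB → b; TA → a; S → a; A → b; B → b; S → TB X0; X0 → B X1; X1 → S B; S → TA X2; X2 → TA S; A → TB X3; X3 → B X4; X4 → TB TB; A → TA X5; X5 → A TA; B → A TA; B → TB S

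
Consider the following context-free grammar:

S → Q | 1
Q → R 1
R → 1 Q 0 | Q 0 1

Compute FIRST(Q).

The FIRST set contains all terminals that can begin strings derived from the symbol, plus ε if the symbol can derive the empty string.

We compute FIRST(Q) using the standard algorithm.
FIRST(Q) = {1}
FIRST(R) = {1}
FIRST(S) = {1}
Therefore, FIRST(Q) = {1}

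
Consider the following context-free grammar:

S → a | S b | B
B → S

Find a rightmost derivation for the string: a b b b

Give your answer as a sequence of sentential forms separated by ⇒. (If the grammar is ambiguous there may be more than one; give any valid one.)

S ⇒ S b ⇒ S b b ⇒ S b b b ⇒ a b b b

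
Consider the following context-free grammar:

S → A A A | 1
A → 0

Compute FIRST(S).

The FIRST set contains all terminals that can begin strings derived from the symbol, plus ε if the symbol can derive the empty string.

We compute FIRST(S) using the standard algorithm.
FIRST(A) = {0}
FIRST(S) = {0, 1}
Therefore, FIRST(S) = {0, 1}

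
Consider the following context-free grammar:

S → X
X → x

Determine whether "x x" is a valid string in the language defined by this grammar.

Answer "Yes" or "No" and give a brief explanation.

No - no valid derivation exists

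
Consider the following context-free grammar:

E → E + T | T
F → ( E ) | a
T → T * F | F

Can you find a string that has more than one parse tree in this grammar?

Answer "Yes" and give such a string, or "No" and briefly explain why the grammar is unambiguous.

No - the grammar is unambiguous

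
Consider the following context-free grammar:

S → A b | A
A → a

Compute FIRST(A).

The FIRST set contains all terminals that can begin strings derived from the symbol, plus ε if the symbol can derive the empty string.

We compute FIRST(A) using the standard algorithm.
FIRST(A) = {a}
FIRST(S) = {a}
Therefore, FIRST(A) = {a}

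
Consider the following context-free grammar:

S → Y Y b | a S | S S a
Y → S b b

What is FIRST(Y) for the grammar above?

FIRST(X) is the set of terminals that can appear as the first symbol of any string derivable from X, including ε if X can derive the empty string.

We compute FIRST(Y) using the standard algorithm.
FIRST(S) = {a}
FIRST(Y) = {a}
Therefore, FIRST(Y) = {a}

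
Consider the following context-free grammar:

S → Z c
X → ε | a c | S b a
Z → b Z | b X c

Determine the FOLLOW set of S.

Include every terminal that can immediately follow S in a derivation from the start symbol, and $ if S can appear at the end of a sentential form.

We compute FOLLOW(S) using the standard algorithm.
FOLLOW(S) starts with {$}.
FIRST(S) = {b}
FIRST(X) = {a, b, ε}
FIRST(Z) = {b}
FOLLOW(S) = {$, b}
FOLLOW(X) = {c}
FOLLOW(Z) = {c}
Therefore, FOLLOW(S) = {$, b}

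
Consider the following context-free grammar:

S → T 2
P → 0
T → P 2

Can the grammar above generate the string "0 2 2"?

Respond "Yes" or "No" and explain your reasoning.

Yes - a valid derivation exists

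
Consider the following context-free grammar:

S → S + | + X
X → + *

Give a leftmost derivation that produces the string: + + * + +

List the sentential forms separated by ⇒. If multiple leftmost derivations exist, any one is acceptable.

S ⇒ S + ⇒ S + + ⇒ + X + + ⇒ + + * + +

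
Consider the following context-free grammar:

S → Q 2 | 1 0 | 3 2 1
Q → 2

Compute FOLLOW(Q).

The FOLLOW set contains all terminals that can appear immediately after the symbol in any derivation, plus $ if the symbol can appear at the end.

We compute FOLLOW(Q) using the standard algorithm.
FOLLOW(S) starts with {$}.
FIRST(Q) = {2}
FIRST(S) = {1, 2, 3}
FOLLOW(Q) = {2}
FOLLOW(S) = {$}
Therefore, FOLLOW(Q) = {2}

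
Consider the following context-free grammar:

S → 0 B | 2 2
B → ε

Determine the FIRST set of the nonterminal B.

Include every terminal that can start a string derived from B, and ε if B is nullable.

We compute FIRST(B) using the standard algorithm.
FIRST(B) = {ε}
FIRST(S) = {0, 2}
Therefore, FIRST(B) = {ε}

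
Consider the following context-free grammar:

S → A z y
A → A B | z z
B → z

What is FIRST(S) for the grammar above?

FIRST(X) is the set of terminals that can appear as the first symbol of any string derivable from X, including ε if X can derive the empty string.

We compute FIRST(S) using the standard algorithm.
FIRST(A) = {z}
FIRST(B) = {z}
FIRST(S) = {z}
Therefore, FIRST(S) = {z}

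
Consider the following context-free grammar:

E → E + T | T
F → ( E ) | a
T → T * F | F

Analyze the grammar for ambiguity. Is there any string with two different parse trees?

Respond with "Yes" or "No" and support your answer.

No - the grammar is unambiguous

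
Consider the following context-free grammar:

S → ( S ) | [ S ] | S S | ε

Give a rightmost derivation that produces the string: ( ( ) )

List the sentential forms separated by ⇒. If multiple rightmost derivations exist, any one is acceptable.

S ⇒ ( S ) ⇒ ( ( S ) ) ⇒ ( ( ) )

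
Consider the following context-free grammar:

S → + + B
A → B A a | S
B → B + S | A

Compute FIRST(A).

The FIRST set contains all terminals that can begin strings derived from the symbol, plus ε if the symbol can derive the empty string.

We compute FIRST(A) using the standard algorithm.
FIRST(A) = {+}
FIRST(B) = {+}
FIRST(S) = {+}
Therefore, FIRST(A) = {+}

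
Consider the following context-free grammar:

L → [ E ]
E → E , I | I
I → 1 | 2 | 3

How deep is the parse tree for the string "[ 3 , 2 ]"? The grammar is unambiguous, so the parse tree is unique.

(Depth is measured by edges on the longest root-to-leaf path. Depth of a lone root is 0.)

4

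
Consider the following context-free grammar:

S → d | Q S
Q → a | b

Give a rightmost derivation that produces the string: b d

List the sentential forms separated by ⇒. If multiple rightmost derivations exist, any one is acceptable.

S ⇒ Q S ⇒ Q d ⇒ b d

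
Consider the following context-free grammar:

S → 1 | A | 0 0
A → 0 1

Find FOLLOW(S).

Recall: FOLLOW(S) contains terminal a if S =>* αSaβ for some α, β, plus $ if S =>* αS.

We compute FOLLOW(S) using the standard algorithm.
FOLLOW(S) starts with {$}.
FIRST(A) = {0}
FIRST(S) = {0, 1}
FOLLOW(A) = {$}
FOLLOW(S) = {$}
Therefore, FOLLOW(S) = {$}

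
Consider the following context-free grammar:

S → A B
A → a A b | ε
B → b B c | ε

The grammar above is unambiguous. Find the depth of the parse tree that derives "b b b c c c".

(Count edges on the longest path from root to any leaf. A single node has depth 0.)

5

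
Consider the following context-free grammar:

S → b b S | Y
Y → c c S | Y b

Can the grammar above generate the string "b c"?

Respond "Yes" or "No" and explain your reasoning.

No - no valid derivation exists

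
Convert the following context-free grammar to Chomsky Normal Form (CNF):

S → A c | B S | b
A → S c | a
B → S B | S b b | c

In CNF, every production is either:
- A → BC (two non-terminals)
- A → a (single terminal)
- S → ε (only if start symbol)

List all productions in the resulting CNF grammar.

TC → c; S → b; A → a; TB → b; B → c; S → A TC; S → B S; A → S TC; B → S B; B → S X0; X0 → TB TB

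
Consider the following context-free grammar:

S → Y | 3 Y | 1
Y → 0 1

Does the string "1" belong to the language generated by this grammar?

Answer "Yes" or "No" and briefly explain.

Yes - a valid derivation exists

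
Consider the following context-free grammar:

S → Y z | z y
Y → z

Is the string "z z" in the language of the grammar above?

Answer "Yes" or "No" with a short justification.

Yes - a valid derivation exists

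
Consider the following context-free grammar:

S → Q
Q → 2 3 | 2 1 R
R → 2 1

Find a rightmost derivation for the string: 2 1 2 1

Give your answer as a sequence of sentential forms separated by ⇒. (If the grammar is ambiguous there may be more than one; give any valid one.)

S ⇒ Q ⇒ 2 1 R ⇒ 2 1 2 1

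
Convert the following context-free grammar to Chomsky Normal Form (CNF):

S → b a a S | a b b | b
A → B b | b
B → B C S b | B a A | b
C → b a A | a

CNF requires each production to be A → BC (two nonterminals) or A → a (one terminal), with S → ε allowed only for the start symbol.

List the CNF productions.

TB → b; TA → a; S → b; A → b; B → b; C → a; S → TB X0; X0 → TA X1; X1 → TA S; S → TA X2; X2 → TB TB; A → B TB; B → B X3; X3 → C X4; X4 → S TB; B → B X5; X5 → TA A; C → TB X6; X6 → TA A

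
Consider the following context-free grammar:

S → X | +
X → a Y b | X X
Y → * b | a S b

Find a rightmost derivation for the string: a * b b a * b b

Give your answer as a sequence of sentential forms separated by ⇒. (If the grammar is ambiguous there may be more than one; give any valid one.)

S ⇒ X ⇒ X X ⇒ X a Y b ⇒ X a * b b ⇒ a Y b a * b b ⇒ a * b b a * b b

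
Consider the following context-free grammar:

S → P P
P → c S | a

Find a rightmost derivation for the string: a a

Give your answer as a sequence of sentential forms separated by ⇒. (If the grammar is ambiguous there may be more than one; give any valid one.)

S ⇒ P P ⇒ P a ⇒ a a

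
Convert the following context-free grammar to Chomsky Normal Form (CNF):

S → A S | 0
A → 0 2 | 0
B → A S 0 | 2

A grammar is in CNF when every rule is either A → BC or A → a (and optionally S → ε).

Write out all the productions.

S → 0; T0 → 0; T2 → 2; A → 0; B → 2; S → A S; A → T0 T2; B → A X0; X0 → S T0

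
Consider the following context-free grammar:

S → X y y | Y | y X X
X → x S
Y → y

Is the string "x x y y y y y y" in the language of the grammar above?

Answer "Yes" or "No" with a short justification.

No - no valid derivation exists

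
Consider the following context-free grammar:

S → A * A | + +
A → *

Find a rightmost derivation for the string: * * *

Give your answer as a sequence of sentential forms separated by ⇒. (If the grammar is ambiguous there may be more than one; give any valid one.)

S ⇒ A * A ⇒ A * * ⇒ * * *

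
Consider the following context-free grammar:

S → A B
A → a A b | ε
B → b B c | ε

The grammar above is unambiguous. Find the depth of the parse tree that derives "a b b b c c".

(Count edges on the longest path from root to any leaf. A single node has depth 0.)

4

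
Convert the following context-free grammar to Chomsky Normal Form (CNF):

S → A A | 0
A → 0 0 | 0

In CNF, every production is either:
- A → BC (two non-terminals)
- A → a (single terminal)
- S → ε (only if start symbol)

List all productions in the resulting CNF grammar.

S → 0; T0 → 0; A → 0; S → A A; A → T0 T0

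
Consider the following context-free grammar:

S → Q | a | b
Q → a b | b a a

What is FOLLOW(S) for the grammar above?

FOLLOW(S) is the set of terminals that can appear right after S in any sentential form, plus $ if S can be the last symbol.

We compute FOLLOW(S) using the standard algorithm.
FOLLOW(S) starts with {$}.
FIRST(Q) = {a, b}
FIRST(S) = {a, b}
FOLLOW(Q) = {$}
FOLLOW(S) = {$}
Therefore, FOLLOW(S) = {$}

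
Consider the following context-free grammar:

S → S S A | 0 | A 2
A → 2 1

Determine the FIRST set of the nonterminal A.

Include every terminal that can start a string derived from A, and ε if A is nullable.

We compute FIRST(A) using the standard algorithm.
FIRST(A) = {2}
FIRST(S) = {0, 2}
Therefore, FIRST(A) = {2}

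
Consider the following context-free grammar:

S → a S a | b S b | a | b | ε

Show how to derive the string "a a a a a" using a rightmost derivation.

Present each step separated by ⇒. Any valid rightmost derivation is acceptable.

S ⇒ a S a ⇒ a a S a a ⇒ a a a a a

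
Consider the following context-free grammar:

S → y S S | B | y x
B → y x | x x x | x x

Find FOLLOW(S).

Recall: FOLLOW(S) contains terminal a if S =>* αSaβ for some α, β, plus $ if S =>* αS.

We compute FOLLOW(S) using the standard algorithm.
FOLLOW(S) starts with {$}.
FIRST(B) = {x, y}
FIRST(S) = {x, y}
FOLLOW(B) = {$, x, y}
FOLLOW(S) = {$, x, y}
Therefore, FOLLOW(S) = {$, x, y}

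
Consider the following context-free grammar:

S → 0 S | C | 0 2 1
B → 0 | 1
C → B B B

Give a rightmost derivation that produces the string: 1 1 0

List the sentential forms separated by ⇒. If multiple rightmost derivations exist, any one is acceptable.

S ⇒ C ⇒ B B B ⇒ B B 0 ⇒ B 1 0 ⇒ 1 1 0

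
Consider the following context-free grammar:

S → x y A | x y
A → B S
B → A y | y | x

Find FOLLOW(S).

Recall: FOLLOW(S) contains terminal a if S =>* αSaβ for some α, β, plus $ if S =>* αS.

We compute FOLLOW(S) using the standard algorithm.
FOLLOW(S) starts with {$}.
FIRST(A) = {x, y}
FIRST(B) = {x, y}
FIRST(S) = {x}
FOLLOW(A) = {$, y}
FOLLOW(B) = {x}
FOLLOW(S) = {$, y}
Therefore, FOLLOW(S) = {$, y}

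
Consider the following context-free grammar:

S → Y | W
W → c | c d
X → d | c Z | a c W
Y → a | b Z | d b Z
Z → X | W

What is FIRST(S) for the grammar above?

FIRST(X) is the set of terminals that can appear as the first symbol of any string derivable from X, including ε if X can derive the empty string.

We compute FIRST(S) using the standard algorithm.
FIRST(S) = {a, b, c, d}
FIRST(W) = {c}
FIRST(X) = {a, c, d}
FIRST(Y) = {a, b, d}
FIRST(Z) = {a, c, d}
Therefore, FIRST(S) = {a, b, c, d}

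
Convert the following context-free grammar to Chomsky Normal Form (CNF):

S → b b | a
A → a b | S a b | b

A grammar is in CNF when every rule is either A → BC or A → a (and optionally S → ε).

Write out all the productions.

TB → b; S → a; TA → a; A → b; S → TB TB; A → TA TB; A → S X0; X0 → TA TB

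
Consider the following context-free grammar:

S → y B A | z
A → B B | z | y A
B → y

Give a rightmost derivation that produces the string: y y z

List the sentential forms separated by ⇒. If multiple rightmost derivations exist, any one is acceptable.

S ⇒ y B A ⇒ y B z ⇒ y y z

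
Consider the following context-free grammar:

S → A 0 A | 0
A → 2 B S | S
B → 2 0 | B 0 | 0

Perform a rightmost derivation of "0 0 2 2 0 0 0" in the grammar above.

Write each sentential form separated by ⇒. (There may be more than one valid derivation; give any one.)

S ⇒ A 0 A ⇒ A 0 2 B S ⇒ A 0 2 B 0 ⇒ A 0 2 B 0 0 ⇒ A 0 2 2 0 0 0 ⇒ S 0 2 2 0 0 0 ⇒ 0 0 2 2 0 0 0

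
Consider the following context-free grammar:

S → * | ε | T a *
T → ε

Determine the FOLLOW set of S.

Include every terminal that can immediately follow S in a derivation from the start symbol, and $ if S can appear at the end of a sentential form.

We compute FOLLOW(S) using the standard algorithm.
FOLLOW(S) starts with {$}.
FIRST(S) = {*, a, ε}
FIRST(T) = {ε}
FOLLOW(S) = {$}
FOLLOW(T) = {a}
Therefore, FOLLOW(S) = {$}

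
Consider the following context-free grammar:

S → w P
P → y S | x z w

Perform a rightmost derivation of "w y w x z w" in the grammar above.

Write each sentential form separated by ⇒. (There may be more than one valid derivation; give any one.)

S ⇒ w P ⇒ w y S ⇒ w y w P ⇒ w y w x z w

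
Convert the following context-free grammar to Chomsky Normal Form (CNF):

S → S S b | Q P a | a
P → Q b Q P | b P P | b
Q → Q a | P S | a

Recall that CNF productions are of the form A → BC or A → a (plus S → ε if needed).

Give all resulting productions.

TB → b; TA → a; S → a; P → b; Q → a; S → S X0; X0 → S TB; S → Q X1; X1 → P TA; P → Q X2; X2 → TB X3; X3 → Q P; P → TB X4; X4 → P P; Q → Q TA; Q → P S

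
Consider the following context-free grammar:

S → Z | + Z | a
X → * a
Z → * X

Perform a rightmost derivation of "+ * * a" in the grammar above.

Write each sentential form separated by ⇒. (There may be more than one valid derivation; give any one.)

S ⇒ + Z ⇒ + * X ⇒ + * * a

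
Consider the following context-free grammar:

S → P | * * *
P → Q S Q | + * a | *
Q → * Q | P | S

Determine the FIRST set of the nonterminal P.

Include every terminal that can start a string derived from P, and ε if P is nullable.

We compute FIRST(P) using the standard algorithm.
FIRST(P) = {*, +}
FIRST(Q) = {*, +}
FIRST(S) = {*, +}
Therefore, FIRST(P) = {*, +}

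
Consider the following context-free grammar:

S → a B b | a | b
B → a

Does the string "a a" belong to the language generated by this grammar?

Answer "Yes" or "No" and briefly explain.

No - no valid derivation exists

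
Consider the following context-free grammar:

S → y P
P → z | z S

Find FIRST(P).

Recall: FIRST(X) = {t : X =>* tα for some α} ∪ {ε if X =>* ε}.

We compute FIRST(P) using the standard algorithm.
FIRST(P) = {z}
FIRST(S) = {y}
Therefore, FIRST(P) = {z}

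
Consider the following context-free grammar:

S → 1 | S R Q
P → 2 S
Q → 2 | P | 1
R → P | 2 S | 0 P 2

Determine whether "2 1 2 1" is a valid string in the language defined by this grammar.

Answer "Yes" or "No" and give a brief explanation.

No - no valid derivation exists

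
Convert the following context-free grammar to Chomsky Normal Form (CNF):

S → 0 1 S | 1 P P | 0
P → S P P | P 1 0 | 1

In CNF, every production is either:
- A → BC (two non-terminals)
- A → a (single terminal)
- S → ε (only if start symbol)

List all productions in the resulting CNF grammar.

T0 → 0; T1 → 1; S → 0; P → 1; S → T0 X0; X0 → T1 S; S → T1 X1; X1 → P P; P → S X2; X2 → P P; P → P X3; X3 → T1 T0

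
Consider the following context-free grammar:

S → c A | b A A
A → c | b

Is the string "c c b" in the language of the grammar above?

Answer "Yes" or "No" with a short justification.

No - no valid derivation exists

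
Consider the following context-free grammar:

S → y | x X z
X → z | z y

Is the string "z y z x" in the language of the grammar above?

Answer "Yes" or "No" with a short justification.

No - no valid derivation exists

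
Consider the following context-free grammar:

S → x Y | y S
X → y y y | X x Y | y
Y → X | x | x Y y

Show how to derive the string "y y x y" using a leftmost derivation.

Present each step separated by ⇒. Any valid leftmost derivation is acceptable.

S ⇒ y S ⇒ y y S ⇒ y y x Y ⇒ y y x X ⇒ y y x y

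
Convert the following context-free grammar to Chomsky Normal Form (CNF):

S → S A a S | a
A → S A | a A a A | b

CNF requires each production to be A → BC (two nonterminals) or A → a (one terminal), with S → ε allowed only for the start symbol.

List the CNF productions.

TA → a; S → a; A → b; S → S X0; X0 → A X1; X1 → TA S; A → S A; A → TA X2; X2 → A X3; X3 → TA A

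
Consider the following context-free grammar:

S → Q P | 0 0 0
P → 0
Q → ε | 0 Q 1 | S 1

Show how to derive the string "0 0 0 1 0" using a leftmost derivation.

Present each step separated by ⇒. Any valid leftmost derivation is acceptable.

S ⇒ Q P ⇒ S 1 P ⇒ 0 0 0 1 P ⇒ 0 0 0 1 0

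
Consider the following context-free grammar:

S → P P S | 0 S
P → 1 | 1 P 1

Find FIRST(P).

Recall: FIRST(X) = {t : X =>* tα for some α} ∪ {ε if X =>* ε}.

We compute FIRST(P) using the standard algorithm.
FIRST(P) = {1}
FIRST(S) = {0, 1}
Therefore, FIRST(P) = {1}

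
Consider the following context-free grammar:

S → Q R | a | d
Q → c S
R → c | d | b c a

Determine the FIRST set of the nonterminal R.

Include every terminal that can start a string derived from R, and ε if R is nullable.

We compute FIRST(R) using the standard algorithm.
FIRST(Q) = {c}
FIRST(R) = {b, c, d}
FIRST(S) = {a, c, d}
Therefore, FIRST(R) = {b, c, d}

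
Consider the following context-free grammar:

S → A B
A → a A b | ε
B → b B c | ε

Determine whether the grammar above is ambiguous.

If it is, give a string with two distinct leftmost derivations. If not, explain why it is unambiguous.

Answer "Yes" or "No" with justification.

No - the grammar is unambiguous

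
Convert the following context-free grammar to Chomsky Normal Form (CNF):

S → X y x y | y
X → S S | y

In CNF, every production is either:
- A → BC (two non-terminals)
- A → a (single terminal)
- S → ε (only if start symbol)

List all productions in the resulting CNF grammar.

TY → y; TX → x; S → y; X → y; S → X X0; X0 → TY X1; X1 → TX TY; X → S S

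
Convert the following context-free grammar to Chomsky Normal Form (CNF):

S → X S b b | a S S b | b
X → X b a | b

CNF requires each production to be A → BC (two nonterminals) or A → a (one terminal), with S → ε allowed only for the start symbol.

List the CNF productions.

TB → b; TA → a; S → b; X → b; S → X X0; X0 → S X1; X1 → TB TB; S → TA X2; X2 → S X3; X3 → S TB; X → X X4; X4 → TB TA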